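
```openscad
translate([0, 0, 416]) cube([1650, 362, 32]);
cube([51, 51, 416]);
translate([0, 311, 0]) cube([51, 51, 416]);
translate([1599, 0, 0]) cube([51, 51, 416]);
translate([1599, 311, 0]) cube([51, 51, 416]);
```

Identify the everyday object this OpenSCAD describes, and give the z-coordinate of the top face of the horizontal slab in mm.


A bench. The seat-top height is 448 mm.

A long slab on four corner posts — a bench. The slab sits at z = 416 with thickness 32, so the top is 416 + 32 = 448 mm.


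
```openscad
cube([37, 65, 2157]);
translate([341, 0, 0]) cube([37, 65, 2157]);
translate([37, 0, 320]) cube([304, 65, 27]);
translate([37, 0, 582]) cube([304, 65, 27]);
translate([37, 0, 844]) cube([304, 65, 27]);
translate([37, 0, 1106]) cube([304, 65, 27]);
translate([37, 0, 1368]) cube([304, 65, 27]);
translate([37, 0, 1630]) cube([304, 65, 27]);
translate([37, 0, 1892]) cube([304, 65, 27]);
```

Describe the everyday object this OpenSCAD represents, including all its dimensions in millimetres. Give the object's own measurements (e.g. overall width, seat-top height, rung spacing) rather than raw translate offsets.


A straight ladder. Two 37×65 mm vertical rails, 2157 mm tall, stand 378 mm apart (outside-to-outside) with their front faces coplanar on the −y side. 7 rungs, each 65 mm deep and 27 mm tall, span between the inner faces of the rails, front faces flush with the rails. The lowest rung's underside is at z = 320 mm and rungs are spaced 262 mm apart (underside to underside).


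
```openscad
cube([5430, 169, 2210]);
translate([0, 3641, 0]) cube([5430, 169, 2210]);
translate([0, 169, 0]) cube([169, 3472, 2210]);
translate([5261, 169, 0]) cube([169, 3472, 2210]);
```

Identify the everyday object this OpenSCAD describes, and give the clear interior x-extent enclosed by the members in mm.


A house (or room) frame. The interior width is 5092 mm.

Four 2210 mm walls enclosing a rectangle with no floor or roof — a room or house frame. Outside width is 5430 mm and wall thickness is 169 mm, so the interior width is 5430 − 2 × 169 = 5092 mm.


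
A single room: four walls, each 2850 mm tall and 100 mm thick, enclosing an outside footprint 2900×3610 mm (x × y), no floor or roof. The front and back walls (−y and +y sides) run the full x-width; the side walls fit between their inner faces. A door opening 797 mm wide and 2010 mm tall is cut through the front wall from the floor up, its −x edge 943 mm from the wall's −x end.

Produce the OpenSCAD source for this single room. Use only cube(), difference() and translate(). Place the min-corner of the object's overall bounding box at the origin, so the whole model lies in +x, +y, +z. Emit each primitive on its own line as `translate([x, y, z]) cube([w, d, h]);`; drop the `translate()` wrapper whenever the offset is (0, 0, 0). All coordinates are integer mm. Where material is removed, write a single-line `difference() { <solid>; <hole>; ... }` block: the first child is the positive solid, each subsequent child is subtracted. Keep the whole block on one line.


difference() { cube([2900, 100, 2850]); translate([943, 0, 0]) cube([797, 100, 2010]); }
translate([0, 3510, 0]) cube([2900, 100, 2850]);
translate([0, 100, 0]) cube([100, 3410, 2850]);
translate([2800, 100, 0]) cube([100, 3410, 2850]);


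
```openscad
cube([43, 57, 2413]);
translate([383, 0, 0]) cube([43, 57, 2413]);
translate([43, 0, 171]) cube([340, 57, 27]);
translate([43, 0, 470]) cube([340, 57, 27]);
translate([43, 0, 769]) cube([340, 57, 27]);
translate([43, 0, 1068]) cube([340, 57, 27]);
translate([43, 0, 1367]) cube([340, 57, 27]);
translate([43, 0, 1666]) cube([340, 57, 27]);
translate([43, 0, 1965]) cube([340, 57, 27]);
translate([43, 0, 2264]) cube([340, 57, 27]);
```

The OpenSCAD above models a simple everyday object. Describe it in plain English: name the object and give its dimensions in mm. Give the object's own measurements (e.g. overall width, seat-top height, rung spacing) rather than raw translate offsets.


A straight ladder. Two 43×57 mm vertical rails, 2413 mm tall, stand 426 mm apart (outside-to-outside) with their front faces coplanar on the −y side. 8 rungs, each 57 mm deep and 27 mm tall, span between the inner faces of the rails, front faces flush with the rails. The lowest rung's underside is at z = 171 mm and rungs are spaced 299 mm apart (underside to underside).


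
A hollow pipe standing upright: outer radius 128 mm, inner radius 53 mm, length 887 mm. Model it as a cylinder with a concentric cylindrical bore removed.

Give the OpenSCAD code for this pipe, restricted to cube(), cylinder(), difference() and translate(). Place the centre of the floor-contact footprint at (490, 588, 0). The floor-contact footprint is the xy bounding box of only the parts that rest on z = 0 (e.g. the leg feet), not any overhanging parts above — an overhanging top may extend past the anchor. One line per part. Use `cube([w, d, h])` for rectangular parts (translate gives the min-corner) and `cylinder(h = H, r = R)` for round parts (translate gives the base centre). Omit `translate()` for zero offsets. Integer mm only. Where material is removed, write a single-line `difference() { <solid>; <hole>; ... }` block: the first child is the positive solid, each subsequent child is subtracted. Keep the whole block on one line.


difference() { translate([490, 588, 0]) cylinder(h = 887, r = 128); translate([490, 588, 0]) cylinder(h = 887, r = 53); }


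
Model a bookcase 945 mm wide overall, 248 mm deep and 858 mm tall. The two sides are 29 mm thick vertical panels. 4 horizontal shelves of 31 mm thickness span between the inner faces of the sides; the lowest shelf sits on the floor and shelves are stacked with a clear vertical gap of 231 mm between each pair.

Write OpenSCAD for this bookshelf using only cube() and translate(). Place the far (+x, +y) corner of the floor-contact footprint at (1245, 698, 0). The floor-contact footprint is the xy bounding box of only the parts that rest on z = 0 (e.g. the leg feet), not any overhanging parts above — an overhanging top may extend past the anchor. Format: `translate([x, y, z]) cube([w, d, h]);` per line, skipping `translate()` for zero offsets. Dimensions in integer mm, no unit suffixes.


translate([300, 450, 0]) cube([29, 248, 858]);
translate([1216, 450, 0]) cube([29, 248, 858]);
translate([329, 450, 0]) cube([887, 248, 31]);
translate([329, 450, 262]) cube([887, 248, 31]);
translate([329, 450, 524]) cube([887, 248, 31]);
translate([329, 450, 786]) cube([887, 248, 31]);


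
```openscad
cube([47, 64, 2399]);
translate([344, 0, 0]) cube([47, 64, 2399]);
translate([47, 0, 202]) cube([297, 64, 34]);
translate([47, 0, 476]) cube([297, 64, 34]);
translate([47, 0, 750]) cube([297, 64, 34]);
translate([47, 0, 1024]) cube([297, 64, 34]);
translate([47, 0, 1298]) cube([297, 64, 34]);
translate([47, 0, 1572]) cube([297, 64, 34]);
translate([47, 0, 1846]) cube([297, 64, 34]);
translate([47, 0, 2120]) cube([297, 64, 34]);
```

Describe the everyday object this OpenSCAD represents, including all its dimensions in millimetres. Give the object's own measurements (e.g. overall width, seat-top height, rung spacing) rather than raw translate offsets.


A straight ladder. Two 47×64 mm vertical rails, 2399 mm tall, stand 391 mm apart (outside-to-outside) with their front faces coplanar on the −y side. 8 rungs, each 64 mm deep and 34 mm tall, span between the inner faces of the rails, front faces flush with the rails. The lowest rung's underside is at z = 202 mm and rungs are spaced 274 mm apart (underside to underside).


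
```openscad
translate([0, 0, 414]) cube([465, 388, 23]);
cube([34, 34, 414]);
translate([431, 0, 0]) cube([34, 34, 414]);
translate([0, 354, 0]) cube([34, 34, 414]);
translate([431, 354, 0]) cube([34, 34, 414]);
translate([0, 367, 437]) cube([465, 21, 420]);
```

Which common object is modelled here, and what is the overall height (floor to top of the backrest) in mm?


A chair. The overall height is 857 mm.

A slab on four corner posts with a tall panel at the back — a chair. The seat slab sits at z = 414 with thickness 23, and the 420 mm backrest starts at the seat top, so the overall height is 414 + 23 + 420 = 857 mm.


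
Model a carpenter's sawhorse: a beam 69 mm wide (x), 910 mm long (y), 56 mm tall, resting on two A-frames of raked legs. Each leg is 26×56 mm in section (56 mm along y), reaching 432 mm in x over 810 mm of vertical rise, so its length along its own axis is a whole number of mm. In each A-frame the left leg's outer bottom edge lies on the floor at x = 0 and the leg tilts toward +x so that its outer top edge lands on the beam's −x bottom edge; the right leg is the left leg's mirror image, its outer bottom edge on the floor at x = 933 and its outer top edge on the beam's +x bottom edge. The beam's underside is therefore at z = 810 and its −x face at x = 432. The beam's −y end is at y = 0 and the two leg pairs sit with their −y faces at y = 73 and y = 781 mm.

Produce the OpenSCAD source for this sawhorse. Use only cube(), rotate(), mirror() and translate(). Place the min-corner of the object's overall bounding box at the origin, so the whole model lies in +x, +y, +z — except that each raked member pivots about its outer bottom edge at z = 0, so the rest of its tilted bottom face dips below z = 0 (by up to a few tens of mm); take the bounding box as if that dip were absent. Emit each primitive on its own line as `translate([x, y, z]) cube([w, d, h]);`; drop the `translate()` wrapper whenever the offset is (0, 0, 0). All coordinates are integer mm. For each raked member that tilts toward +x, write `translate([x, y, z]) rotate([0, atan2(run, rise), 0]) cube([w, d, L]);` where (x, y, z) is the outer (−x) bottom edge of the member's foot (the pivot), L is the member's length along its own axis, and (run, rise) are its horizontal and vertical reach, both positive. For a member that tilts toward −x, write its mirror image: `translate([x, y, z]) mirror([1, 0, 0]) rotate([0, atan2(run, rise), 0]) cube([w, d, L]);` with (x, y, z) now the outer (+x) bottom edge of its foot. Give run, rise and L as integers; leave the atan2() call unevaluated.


translate([432, 0, 810]) cube([69, 910, 56]);
translate([0, 73, 0]) rotate([0, atan2(432, 810), 0]) cube([26, 56, 918]);
translate([933, 73, 0]) mirror([1, 0, 0]) rotate([0, atan2(432, 810), 0]) cube([26, 56, 918]);
translate([0, 781, 0]) rotate([0, atan2(432, 810), 0]) cube([26, 56, 918]);
translate([933, 781, 0]) mirror([1, 0, 0]) rotate([0, atan2(432, 810), 0]) cube([26, 56, 918]);


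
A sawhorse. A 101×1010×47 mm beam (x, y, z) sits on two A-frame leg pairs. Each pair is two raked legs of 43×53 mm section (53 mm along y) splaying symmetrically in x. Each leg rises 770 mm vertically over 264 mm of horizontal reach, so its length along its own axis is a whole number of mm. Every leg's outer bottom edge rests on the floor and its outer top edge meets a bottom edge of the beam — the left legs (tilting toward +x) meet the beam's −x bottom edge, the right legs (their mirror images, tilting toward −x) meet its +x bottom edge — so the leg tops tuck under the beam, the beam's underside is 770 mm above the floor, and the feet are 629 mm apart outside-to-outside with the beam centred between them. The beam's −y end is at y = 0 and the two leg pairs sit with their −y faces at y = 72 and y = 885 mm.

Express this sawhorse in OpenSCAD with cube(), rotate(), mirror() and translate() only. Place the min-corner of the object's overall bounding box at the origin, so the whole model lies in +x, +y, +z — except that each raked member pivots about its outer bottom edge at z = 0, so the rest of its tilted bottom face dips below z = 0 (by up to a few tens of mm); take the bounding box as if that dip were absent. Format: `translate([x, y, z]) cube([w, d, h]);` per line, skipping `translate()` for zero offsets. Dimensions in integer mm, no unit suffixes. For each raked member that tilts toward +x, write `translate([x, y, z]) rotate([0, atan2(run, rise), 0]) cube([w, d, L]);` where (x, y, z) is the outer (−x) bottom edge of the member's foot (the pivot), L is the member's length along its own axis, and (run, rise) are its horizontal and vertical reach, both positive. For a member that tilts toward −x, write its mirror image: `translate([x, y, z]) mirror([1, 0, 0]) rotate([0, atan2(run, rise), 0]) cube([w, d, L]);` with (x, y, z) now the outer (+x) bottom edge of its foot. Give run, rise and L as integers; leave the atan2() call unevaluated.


// leg length = √(264² + 770²) = 814
// right-leg outer foot x = 2·264 + 101 = 629
// beam min-corner = (264, 0, 770)
translate([264, 0, 770]) cube([101, 1010, 47]);
translate([0, 72, 0]) rotate([0, atan2(264, 770), 0]) cube([43, 53, 814]);
translate([629, 72, 0]) mirror([1, 0, 0]) rotate([0, atan2(264, 770), 0]) cube([43, 53, 814]);
translate([0, 885, 0]) rotate([0, atan2(264, 770), 0]) cube([43, 53, 814]);
translate([629, 885, 0]) mirror([1, 0, 0]) rotate([0, atan2(264, 770), 0]) cube([43, 53, 814]);


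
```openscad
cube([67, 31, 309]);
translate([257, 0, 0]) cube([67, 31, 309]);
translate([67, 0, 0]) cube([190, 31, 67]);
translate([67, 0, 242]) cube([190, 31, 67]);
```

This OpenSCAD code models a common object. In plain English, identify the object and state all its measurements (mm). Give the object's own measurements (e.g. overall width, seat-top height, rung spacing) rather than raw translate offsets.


A rectangular picture frame lying in the x–z plane (depth along y). The opening is 190 mm wide (x) by 175 mm tall (z), surrounded by a border 67 mm wide on all four sides. The frame is 31 mm deep and is made of two full-height vertical stiles with two horizontal rails fitted between them.


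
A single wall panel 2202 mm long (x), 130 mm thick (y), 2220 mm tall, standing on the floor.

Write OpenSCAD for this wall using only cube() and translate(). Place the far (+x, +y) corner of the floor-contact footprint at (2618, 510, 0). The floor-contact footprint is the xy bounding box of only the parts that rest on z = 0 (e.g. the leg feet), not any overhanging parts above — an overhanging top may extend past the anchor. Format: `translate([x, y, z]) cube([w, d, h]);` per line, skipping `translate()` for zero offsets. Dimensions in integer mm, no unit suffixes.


translate([416, 380, 0]) cube([2202, 130, 2220]);


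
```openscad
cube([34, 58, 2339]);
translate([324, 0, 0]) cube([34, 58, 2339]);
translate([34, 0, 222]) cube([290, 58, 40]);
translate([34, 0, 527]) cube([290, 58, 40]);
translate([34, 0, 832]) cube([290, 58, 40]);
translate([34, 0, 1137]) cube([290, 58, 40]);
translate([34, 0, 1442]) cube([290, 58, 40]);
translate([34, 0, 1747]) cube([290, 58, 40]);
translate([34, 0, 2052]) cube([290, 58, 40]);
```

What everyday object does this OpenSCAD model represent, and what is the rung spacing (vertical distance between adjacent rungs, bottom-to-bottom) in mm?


A ladder. The rung spacing is 305 mm.

Two tall 34×58 posts with 7 short bars between them — a ladder. Adjacent rungs sit at z = 222 and z = 527, so the spacing is 527 − 222 = 305 mm.


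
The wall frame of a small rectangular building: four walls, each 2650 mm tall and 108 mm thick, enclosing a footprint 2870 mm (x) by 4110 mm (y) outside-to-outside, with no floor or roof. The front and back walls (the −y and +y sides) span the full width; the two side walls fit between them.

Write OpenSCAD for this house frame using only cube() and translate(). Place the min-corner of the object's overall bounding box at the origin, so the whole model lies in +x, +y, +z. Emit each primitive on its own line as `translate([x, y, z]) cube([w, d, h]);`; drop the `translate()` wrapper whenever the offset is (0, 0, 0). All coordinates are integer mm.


cube([2870, 108, 2650]);
translate([0, 4002, 0]) cube([2870, 108, 2650]);
translate([0, 108, 0]) cube([108, 3894, 2650]);
translate([2762, 108, 0]) cube([108, 3894, 2650]);


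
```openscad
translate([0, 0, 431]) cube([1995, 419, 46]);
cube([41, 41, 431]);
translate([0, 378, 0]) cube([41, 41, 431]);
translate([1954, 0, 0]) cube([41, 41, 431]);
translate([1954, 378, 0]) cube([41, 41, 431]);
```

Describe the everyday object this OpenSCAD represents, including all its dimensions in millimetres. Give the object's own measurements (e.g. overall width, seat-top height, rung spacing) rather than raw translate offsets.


A bench: a 1995×419 mm seat slab, 46 mm thick, top at z = 477 mm, on four 41×41 mm square legs flush with the seat corners and standing on z = 0.


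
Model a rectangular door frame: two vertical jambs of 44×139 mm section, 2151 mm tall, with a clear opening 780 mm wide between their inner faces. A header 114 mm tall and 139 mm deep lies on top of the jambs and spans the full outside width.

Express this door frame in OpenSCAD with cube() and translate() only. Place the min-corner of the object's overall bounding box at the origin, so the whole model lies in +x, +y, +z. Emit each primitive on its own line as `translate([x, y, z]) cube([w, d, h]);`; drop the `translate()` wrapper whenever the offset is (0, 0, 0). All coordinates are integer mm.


cube([44, 139, 2151]);
translate([824, 0, 0]) cube([44, 139, 2151]);
translate([0, 0, 2151]) cube([868, 139, 114]);


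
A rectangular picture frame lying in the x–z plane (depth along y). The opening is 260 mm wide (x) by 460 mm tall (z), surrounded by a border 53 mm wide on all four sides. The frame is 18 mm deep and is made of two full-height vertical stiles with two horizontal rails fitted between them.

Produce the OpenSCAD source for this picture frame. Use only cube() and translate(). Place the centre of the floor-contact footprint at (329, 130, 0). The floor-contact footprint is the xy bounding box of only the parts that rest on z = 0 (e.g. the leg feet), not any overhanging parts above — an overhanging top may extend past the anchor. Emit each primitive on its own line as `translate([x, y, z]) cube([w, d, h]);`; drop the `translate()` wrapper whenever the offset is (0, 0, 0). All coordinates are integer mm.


translate([146, 121, 0]) cube([53, 18, 566]);
translate([459, 121, 0]) cube([53, 18, 566]);
translate([199, 121, 0]) cube([260, 18, 53]);
translate([199, 121, 513]) cube([260, 18, 53]);


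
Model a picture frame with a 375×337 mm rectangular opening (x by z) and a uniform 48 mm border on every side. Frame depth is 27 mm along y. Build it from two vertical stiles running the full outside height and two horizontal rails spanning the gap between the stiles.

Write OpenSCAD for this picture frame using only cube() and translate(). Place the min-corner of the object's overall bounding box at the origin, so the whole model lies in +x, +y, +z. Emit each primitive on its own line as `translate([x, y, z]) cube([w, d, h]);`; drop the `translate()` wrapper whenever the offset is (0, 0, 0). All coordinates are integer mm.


cube([48, 27, 433]);
translate([423, 0, 0]) cube([48, 27, 433]);
translate([48, 0, 0]) cube([375, 27, 48]);
translate([48, 0, 385]) cube([375, 27, 48]);


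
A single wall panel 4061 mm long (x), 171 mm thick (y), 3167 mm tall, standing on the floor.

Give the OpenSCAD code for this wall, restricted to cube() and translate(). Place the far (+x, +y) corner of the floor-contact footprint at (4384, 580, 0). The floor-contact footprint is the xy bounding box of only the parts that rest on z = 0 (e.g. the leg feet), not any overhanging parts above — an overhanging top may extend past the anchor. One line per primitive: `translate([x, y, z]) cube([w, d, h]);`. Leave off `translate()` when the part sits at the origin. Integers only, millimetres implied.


translate([323, 409, 0]) cube([4061, 171, 3167]);


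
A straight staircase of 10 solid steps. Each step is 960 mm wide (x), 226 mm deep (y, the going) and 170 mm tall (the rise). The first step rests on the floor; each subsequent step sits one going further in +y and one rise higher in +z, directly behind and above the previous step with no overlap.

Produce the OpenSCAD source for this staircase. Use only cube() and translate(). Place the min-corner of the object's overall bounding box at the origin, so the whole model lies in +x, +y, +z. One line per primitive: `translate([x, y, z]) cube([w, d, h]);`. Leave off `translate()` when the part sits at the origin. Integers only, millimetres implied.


cube([960, 226, 170]);
translate([0, 226, 170]) cube([960, 226, 170]);
translate([0, 452, 340]) cube([960, 226, 170]);
translate([0, 678, 510]) cube([960, 226, 170]);
translate([0, 904, 680]) cube([960, 226, 170]);
translate([0, 1130, 850]) cube([960, 226, 170]);
translate([0, 1356, 1020]) cube([960, 226, 170]);
translate([0, 1582, 1190]) cube([960, 226, 170]);
translate([0, 1808, 1360]) cube([960, 226, 170]);
translate([0, 2034, 1530]) cube([960, 226, 170]);


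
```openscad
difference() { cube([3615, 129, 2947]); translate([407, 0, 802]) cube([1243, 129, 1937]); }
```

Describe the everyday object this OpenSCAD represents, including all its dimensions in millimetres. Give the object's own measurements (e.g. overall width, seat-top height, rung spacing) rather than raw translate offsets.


A wall 3615 mm long (x), 129 mm thick (y), 2947 mm tall, with a rectangular window opening cut through it. The opening is 1243 mm wide and 1937 mm tall; its sill is at z = 802 mm and its near (−x) edge is 407 mm from the wall's −x end. The opening passes through the full wall thickness.


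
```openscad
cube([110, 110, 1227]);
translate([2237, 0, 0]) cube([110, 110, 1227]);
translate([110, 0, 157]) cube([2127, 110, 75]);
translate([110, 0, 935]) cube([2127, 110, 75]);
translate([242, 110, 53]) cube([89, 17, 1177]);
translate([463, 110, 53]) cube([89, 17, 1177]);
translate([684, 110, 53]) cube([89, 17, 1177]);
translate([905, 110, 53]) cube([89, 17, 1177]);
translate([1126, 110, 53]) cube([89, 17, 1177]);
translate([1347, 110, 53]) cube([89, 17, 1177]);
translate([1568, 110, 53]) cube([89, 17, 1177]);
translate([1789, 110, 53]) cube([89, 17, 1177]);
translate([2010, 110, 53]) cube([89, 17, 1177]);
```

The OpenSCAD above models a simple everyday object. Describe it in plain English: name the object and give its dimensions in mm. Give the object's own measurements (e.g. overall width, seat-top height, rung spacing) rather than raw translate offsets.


A fence section. Two 110×110 mm posts, 1227 mm tall, stand on the floor with a clear span of 2127 mm between their inner faces. Two horizontal rails of 110×75 mm section span the gap between the posts with their undersides at z = 157 mm and z = 935 mm, flush with the posts' −y face. 9 pickets, each 89 mm wide, 17 mm thick and 1177 mm tall, are fixed to the +y face of the rails with their bottoms at z = 53 mm, spaced across the span with a 132 mm gap after the −x post and between neighbouring pickets, with 138 mm left before the +x post.


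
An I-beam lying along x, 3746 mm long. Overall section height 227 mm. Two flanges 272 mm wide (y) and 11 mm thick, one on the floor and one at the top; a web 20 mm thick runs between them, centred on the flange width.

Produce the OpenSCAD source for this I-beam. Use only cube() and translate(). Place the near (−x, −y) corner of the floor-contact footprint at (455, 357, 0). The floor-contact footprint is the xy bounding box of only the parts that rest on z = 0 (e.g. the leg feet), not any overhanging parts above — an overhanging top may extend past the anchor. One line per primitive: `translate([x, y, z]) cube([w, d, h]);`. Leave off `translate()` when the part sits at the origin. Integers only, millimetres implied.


translate([455, 357, 0]) cube([3746, 272, 11]);
translate([455, 483, 11]) cube([3746, 20, 205]);
translate([455, 357, 216]) cube([3746, 272, 11]);


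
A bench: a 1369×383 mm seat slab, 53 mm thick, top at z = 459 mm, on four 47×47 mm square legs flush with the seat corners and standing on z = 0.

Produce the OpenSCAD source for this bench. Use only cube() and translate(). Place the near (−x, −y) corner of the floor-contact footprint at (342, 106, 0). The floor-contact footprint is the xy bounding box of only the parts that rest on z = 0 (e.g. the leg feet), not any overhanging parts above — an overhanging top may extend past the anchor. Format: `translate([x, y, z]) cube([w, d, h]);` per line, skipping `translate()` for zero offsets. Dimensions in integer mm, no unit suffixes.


translate([342, 106, 406]) cube([1369, 383, 53]);
translate([342, 106, 0]) cube([47, 47, 406]);
translate([342, 442, 0]) cube([47, 47, 406]);
translate([1664, 106, 0]) cube([47, 47, 406]);
translate([1664, 442, 0]) cube([47, 47, 406]);


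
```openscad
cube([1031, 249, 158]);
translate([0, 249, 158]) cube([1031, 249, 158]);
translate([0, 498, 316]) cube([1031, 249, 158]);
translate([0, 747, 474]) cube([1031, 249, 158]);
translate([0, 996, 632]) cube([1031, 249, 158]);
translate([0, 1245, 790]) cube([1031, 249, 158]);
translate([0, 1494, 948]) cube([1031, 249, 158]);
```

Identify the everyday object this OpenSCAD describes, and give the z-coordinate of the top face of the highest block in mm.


A staircase. The total rise is 1106 mm.

7 identical blocks, each offset up and back from the previous — a staircase. Each step is 158 mm tall and there are 7 of them, so the total rise is 7 × 158 = 1106 mm.


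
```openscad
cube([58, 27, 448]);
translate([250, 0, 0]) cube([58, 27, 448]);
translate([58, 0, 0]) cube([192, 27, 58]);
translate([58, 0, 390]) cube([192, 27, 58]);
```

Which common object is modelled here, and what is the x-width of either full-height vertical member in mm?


A picture frame. The border width is 58 mm.

Four thin pieces enclosing a rectangular opening — a picture frame. The two full-height stiles are 448 mm tall; the top rail sits at z = 390 and is 58 mm tall, so the border above the opening is 448 − 390 = 58 mm, matching the stile x-width.


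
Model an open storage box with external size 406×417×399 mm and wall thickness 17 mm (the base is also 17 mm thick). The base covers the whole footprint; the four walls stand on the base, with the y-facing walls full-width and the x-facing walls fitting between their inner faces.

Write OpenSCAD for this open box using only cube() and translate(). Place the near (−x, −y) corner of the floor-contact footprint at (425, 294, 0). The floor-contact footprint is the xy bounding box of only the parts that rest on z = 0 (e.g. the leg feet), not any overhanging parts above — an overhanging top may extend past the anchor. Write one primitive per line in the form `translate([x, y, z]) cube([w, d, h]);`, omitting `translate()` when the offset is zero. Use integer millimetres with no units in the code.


translate([425, 294, 0]) cube([406, 417, 17]);
translate([425, 294, 17]) cube([406, 17, 382]);
translate([425, 694, 17]) cube([406, 17, 382]);
translate([425, 311, 17]) cube([17, 383, 382]);
translate([814, 311, 17]) cube([17, 383, 382]);


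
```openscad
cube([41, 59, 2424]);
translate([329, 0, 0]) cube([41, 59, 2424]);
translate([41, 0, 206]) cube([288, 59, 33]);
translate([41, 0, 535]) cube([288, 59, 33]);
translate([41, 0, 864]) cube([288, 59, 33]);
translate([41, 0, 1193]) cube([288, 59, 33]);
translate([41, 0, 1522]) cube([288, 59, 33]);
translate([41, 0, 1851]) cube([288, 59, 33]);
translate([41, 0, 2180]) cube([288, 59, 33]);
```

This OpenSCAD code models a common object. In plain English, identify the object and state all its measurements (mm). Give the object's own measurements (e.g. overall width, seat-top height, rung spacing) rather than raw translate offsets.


A straight ladder. Two 41×59 mm vertical rails, 2424 mm tall, stand 370 mm apart (outside-to-outside) with their front faces coplanar on the −y side. 7 rungs, each 59 mm deep and 33 mm tall, span between the inner faces of the rails, front faces flush with the rails. The lowest rung's underside is at z = 206 mm and rungs are spaced 329 mm apart (underside to underside).


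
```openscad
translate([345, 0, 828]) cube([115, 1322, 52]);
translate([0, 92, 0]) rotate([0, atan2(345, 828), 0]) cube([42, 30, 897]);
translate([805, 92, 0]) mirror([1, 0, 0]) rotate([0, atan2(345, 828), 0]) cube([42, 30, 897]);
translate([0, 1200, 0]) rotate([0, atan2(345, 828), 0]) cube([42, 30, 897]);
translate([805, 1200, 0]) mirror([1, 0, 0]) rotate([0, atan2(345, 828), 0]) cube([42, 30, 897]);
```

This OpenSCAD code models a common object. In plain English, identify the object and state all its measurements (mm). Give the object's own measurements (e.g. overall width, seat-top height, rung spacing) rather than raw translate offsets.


A sawhorse. A 115×1322×52 mm beam (x, y, z) sits on two A-frame leg pairs. Each pair is two raked legs of 42×30 mm section (30 mm along y) splaying symmetrically in x. Each leg rises 828 mm vertically over 345 mm of horizontal reach and is 897 mm long along its own axis. Every leg's outer bottom edge rests on the floor and its outer top edge meets a bottom edge of the beam — the left legs (tilting toward +x) meet the beam's −x bottom edge, the right legs (their mirror images, tilting toward −x) meet its +x bottom edge — so the leg tops tuck under the beam, the beam's underside is 828 mm above the floor, and the feet are 805 mm apart outside-to-outside with the beam centred between them. The two leg pairs are set in 92 mm from either end of the beam.


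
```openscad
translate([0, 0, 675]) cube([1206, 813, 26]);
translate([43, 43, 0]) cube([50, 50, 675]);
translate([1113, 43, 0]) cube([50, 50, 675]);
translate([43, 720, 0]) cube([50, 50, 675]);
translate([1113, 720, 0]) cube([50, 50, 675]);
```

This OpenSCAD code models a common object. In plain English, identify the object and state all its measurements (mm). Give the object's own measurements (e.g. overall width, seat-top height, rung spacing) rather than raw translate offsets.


A rectangular dining table. The top is 1206×813×26 mm with its upper surface at z = 701 mm. It stands on four 50×50 mm square legs, each inset 43 mm from the nearest pair of top edges, running from the floor to the underside of the top.


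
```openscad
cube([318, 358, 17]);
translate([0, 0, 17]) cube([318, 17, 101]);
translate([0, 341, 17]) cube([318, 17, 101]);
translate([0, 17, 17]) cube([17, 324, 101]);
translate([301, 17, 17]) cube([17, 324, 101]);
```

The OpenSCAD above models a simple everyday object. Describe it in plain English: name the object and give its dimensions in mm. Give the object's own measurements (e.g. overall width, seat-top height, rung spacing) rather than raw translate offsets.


An open-topped rectangular box: outside dimensions 318×358×118 mm, with a uniform wall and base thickness of 17 mm. The base is a full 318×358 slab on the floor; four walls sit on top of the base. The front and back walls (the −y and +y sides) span the full width; the two side walls fit between them.


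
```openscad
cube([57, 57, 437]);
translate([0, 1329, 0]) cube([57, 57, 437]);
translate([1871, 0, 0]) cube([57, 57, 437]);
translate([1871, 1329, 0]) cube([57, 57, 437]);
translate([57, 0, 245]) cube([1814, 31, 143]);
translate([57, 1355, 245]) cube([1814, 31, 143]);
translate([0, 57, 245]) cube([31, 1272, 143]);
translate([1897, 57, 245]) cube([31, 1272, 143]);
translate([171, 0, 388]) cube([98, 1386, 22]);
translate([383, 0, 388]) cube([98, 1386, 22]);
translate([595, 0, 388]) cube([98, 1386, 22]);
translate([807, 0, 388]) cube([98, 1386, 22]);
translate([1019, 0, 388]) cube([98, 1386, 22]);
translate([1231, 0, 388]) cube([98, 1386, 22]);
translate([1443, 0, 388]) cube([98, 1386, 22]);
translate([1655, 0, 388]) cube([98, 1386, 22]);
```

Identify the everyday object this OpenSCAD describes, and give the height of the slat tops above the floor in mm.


A bed frame. The slat-top height is 410 mm.

Four posts, four rails, and a row of slats — a bed frame. Slats sit on the rails at z = 245 + 143 = 388; with slat thickness 22, the top is 410 mm.


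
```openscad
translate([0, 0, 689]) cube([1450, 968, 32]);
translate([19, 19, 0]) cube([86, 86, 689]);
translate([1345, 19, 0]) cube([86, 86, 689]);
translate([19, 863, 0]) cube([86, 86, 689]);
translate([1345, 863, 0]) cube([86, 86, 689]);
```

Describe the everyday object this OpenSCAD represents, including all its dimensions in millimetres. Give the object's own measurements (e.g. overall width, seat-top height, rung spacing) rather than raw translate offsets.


A table: top 1450 mm (x) × 968 mm (y), 32 mm thick, upper face at z = 721 mm, on four 86×86 mm square legs, each inset 19 mm from the nearest pair of top edges from z = 0 to the bottom of the top.


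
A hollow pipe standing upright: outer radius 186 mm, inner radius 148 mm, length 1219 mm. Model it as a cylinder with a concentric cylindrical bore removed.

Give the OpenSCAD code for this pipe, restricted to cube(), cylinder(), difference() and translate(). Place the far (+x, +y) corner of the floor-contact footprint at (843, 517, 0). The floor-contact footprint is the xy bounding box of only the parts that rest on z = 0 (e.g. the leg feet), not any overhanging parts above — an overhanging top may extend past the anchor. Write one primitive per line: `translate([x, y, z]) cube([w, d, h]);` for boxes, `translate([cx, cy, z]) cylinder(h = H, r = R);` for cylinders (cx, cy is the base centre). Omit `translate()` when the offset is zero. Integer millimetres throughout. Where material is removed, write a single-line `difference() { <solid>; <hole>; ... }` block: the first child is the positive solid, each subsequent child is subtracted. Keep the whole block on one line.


difference() { translate([657, 331, 0]) cylinder(h = 1219, r = 186); translate([657, 331, 0]) cylinder(h = 1219, r = 148); }


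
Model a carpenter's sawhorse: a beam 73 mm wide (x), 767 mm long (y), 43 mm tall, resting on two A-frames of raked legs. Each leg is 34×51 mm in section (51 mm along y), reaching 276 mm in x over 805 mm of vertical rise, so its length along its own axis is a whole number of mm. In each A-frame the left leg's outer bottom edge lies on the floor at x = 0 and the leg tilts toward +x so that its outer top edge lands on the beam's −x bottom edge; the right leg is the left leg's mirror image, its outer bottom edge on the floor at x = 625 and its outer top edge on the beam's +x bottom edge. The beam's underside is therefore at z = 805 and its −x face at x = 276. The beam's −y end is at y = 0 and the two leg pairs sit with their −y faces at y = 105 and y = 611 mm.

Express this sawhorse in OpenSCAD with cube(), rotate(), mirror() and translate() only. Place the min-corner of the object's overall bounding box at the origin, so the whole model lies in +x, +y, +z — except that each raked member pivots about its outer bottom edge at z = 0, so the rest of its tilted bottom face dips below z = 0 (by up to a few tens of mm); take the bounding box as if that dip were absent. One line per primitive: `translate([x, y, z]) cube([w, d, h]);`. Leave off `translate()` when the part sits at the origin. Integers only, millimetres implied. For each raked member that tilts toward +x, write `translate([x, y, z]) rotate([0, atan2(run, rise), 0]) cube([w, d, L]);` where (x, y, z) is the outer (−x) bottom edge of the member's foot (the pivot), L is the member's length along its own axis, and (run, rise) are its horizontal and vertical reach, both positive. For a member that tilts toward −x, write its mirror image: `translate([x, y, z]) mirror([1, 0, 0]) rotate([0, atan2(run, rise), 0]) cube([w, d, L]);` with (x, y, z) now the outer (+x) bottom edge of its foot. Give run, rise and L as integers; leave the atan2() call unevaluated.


translate([276, 0, 805]) cube([73, 767, 43]);
translate([0, 105, 0]) rotate([0, atan2(276, 805), 0]) cube([34, 51, 851]);
translate([625, 105, 0]) mirror([1, 0, 0]) rotate([0, atan2(276, 805), 0]) cube([34, 51, 851]);
translate([0, 611, 0]) rotate([0, atan2(276, 805), 0]) cube([34, 51, 851]);
translate([625, 611, 0]) mirror([1, 0, 0]) rotate([0, atan2(276, 805), 0]) cube([34, 51, 851]);


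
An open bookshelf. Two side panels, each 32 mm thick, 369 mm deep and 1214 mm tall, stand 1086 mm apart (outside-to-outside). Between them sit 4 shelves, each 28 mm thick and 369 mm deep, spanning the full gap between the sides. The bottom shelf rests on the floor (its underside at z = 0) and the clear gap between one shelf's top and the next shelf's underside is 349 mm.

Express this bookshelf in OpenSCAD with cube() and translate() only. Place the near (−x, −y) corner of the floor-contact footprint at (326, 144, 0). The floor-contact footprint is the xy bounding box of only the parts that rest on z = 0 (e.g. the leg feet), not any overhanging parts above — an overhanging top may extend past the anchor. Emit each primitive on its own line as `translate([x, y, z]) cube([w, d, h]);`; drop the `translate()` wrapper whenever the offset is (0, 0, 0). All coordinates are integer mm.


translate([326, 144, 0]) cube([32, 369, 1214]);
translate([1380, 144, 0]) cube([32, 369, 1214]);
translate([358, 144, 0]) cube([1022, 369, 28]);
translate([358, 144, 377]) cube([1022, 369, 28]);
translate([358, 144, 754]) cube([1022, 369, 28]);
translate([358, 144, 1131]) cube([1022, 369, 28]);


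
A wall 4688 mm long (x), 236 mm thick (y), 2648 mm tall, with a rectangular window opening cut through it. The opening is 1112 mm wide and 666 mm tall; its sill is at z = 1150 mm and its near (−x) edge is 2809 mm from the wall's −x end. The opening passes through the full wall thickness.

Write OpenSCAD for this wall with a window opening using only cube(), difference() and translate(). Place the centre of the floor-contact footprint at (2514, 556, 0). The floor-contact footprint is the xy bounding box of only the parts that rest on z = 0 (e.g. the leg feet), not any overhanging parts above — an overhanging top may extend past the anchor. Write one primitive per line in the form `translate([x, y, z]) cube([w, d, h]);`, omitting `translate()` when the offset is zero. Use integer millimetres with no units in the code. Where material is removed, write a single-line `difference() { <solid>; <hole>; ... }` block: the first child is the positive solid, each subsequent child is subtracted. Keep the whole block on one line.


difference() { translate([170, 438, 0]) cube([4688, 236, 2648]); translate([2979, 438, 1150]) cube([1112, 236, 666]); }


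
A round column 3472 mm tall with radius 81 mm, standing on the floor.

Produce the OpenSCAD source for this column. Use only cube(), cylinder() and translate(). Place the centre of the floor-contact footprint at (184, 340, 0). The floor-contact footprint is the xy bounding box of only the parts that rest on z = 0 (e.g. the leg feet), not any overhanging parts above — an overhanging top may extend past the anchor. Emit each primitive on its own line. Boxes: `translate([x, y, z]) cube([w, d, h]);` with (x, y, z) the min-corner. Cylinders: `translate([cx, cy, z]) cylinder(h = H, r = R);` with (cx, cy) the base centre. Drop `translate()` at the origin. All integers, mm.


translate([184, 340, 0]) cylinder(h = 3472, r = 81);


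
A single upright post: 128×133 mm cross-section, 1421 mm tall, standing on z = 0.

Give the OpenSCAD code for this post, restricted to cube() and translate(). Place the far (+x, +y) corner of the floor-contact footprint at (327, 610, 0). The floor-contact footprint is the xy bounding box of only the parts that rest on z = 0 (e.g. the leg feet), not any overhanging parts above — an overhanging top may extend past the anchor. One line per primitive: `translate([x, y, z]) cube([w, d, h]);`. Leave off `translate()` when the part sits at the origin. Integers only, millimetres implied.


translate([199, 477, 0]) cube([128, 133, 1421]);


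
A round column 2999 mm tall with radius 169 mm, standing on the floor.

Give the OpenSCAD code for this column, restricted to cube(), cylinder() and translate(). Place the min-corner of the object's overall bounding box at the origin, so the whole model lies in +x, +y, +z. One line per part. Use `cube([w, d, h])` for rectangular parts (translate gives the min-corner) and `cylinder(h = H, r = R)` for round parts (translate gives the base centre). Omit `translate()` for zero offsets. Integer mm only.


translate([169, 169, 0]) cylinder(h = 2999, r = 169);
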